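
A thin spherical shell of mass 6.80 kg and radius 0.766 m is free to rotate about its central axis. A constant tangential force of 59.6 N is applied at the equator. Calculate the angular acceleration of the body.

α ≈ 17.2 rad/s²

I = (2/3)MR² = (2/3)(6.80)(0.766)² = 2.660 kg·m².
τ = F R = (59.6)(0.766) = 45.65 N·m.
From τ = Iα: α = 45.65/2.660 = 17.16 rad/s².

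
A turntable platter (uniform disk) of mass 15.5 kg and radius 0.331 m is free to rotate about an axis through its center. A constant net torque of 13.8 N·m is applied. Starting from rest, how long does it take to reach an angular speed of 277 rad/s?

I = ½MR² = (1/2)(15.5)(0.331)² = 0.8491 kg·m².
α = τ/I = 13.8/0.8491 = 16.25 rad/s².
ω = αt ⇒ t = ω/α = 277/16.25 = 17.04 s.

t ≈ 17.0 s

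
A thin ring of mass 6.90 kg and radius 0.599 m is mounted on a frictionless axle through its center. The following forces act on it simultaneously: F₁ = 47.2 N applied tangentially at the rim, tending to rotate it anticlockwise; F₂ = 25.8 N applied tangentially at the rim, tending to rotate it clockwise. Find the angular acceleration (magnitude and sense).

I = MR² = (6.90)(0.599)² = 2.476 kg·m².
Taking anticlockwise as positive: τ₁ = +(47.2)(0.599) = +28.27 N·m; τ₂ = −(25.8)(0.599) = −15.45 N·m.
Net torque τ = 12.82 N·m.
α = τ/I = 12.82/2.476 = 5.178 rad/s².

α ≈ 5.18 rad/s², anticlockwise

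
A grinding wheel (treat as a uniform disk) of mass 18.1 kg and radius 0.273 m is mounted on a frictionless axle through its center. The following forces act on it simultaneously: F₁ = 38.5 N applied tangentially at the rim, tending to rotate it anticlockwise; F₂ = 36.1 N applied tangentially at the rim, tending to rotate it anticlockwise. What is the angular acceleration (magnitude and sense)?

I = ½MR² = (1/2)(18.1)(0.273)² = 0.6745 kg·m².
Taking anticlockwise as positive: τ₁ = +(38.5)(0.273) = +10.51 N·m; τ₂ = +(36.1)(0.273) = +9.855 N·m.
Net torque τ = 20.37 N·m.
α = τ/I = 20.37/0.6745 = 30.19 rad/s².

α ≈ 30.2 rad/s², anticlockwise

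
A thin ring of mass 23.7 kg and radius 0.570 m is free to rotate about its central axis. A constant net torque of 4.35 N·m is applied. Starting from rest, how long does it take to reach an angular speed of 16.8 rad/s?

t ≈ 29.7 s

I = MR² = (23.7)(0.570)² = 7.700 kg·m².
α = τ/I = 4.35/7.700 = 0.5649 rad/s².
ω = αt ⇒ t = ω/α = 16.8/0.5649 = 29.74 s.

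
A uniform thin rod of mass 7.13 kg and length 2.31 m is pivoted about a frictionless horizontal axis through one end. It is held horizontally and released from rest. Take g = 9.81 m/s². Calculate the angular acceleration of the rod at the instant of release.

About the pivot, I = (1/3)ML² = (1/3)(7.13)(2.31)² = 12.68 kg·m².
The weight acts at the center, a distance L/2 = 1.155 m from the pivot; τ = Mg(L/2) = 80.79 N·m.
α = τ/I = 80.79/12.68 = 6.370 rad/s².

α ≈ 6.37 rad/s²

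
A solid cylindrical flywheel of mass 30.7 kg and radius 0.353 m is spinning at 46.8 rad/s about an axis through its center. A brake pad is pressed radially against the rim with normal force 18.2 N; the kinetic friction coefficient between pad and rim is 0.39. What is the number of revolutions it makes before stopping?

I = ½MR² = (1/2)(30.7)(0.353)² = 1.913 kg·m².
Friction force f = μN = (0.39)(18.2) = 7.098 N at the rim; torque magnitude τ = fR = 2.506 N·m, opposing ω.
|α| = τ/I = 2.506/1.913 = 1.310 rad/s² (deceleration).
ω² = ω₀² − 2|α|θ with ω = 0 ⇒ θ = ω₀²/(2|α|) = 836.0 rad = 133.1 rev.

≈ 133 revolutions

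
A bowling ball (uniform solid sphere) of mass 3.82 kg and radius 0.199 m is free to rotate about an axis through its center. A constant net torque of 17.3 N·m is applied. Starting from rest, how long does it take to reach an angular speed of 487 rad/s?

t ≈ 1.70 s

I = (2/5)MR² = (2/5)(3.82)(0.199)² = 0.06051 kg·m².
α = τ/I = 17.3/0.06051 = 285.9 rad/s².
ω = αt ⇒ t = ω/α = 487/285.9 = 1.703 s.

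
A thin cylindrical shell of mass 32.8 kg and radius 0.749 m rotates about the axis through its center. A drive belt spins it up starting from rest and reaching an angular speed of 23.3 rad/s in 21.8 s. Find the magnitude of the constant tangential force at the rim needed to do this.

F ≈ 26.3 N

I = MR² = (32.8)(0.749)² = 18.40 kg·m².
α = Δω/Δt = (23.3 − 0)/21.8 = 1.069 rad/s².
The required torque is τ = Iα = (18.40)(1.069) = 19.67 N·m.
A tangential force at the rim gives τ = FR, so F = τ/R = 19.67/0.749 = 26.26 N.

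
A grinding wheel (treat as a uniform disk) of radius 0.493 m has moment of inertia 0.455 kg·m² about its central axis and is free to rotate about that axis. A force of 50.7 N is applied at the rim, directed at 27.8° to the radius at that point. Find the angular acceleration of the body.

α ≈ 25.6 rad/s²

Only the tangential component produces torque: τ = F R sinθ = (50.7)(0.493) sin 27.8° = 11.66 N·m.
Newton's second law for rotation, τ = Iα, gives α = τ/I = 11.66/0.4550 = 25.62 rad/s².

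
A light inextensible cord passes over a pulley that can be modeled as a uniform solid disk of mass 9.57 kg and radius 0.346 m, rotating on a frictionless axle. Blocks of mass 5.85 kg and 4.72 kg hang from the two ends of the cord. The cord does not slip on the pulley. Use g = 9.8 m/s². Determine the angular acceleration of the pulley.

I = ½MR² = (1/2)(9.57)(0.346)² = 0.5728 kg·m².
Heavier block: m₁g − T₁ = m₁a. Lighter block: T₂ − m₂g = m₂a.
Pulley: (T₁ − T₂)R = Iα = I(a/R), so T₁ − T₂ = (I/R²)a = (1/2)M_p a = 4.785·a.
Adding the three: (m₁ − m₂)g = (m₁ + m₂ + 4.785)a, so a = (5.85 − 4.72)(9.8)/(5.85 + 4.72 + 4.785) = 0.7212 m/s².
α = a/R = 0.7212/0.346 = 2.084 rad/s².

α ≈ 2.08 rad/s²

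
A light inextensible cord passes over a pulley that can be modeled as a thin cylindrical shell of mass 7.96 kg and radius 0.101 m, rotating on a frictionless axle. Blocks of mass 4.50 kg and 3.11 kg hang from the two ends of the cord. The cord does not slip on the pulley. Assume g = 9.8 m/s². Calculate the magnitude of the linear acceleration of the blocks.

a ≈ 0.875 m/s²

I = MR² = (7.96)(0.101)² = 0.08120 kg·m².
Heavier block: m₁g − T₁ = m₁a. Lighter block: T₂ − m₂g = m₂a.
Pulley: (T₁ − T₂)R = Iα = I(a/R), so T₁ − T₂ = (I/R²)a = 1·M_p a = 7.960·a.
Adding the three: (m₁ − m₂)g = (m₁ + m₂ + 7.960)a, so a = (4.50 − 3.11)(9.8)/(4.50 + 3.11 + 7.960) = 0.8749 m/s².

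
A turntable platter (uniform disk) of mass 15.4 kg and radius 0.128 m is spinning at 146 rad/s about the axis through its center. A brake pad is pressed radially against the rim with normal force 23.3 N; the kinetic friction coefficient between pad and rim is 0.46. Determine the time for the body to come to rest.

I = ½MR² = (1/2)(15.4)(0.128)² = 0.1262 kg·m².
Friction force f = μN = (0.46)(23.3) = 10.72 N at the rim; torque magnitude τ = fR = 1.372 N·m, opposing ω.
|α| = τ/I = 1.372/0.1262 = 10.87 rad/s² (deceleration).
0 = ω₀ − |α|t ⇒ t = ω₀/|α| = 146/10.87 = 13.43 s.

t ≈ 13.4 s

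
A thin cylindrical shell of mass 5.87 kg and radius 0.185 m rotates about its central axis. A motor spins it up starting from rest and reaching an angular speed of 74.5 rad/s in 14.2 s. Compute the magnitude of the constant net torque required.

I = MR² = (5.87)(0.185)² = 0.2009 kg·m².
α = Δω/Δt = (74.5 − 0)/14.2 = 5.246 rad/s².
τ = Iα = (0.2009)(5.246) = 1.054 N·m.

τ ≈ 1.05 N·m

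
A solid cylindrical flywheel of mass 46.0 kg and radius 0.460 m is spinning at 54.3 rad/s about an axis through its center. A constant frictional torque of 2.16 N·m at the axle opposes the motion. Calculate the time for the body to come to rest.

I = ½MR² = (1/2)(46.0)(0.460)² = 4.867 kg·m².
The net torque has magnitude 2.16 N·m, opposing ω.
|α| = τ/I = 2.160/4.867 = 0.4438 rad/s² (deceleration).
0 = ω₀ − |α|t ⇒ t = ω₀/|α| = 54.3/0.4438 = 122.3 s.

t ≈ 122 s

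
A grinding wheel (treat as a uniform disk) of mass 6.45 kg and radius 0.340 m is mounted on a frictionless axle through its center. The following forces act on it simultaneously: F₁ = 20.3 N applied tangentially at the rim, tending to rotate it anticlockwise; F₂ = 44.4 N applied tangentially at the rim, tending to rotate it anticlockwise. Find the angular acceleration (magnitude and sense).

α ≈ 59.0 rad/s², anticlockwise

I = ½MR² = (1/2)(6.45)(0.340)² = 0.3728 kg·m².
Taking anticlockwise as positive: τ₁ = +(20.3)(0.340) = +6.902 N·m; τ₂ = +(44.4)(0.340) = +15.10 N·m.
Net torque τ = 22.00 N·m.
α = τ/I = 22.00/0.3728 = 59.01 rad/s².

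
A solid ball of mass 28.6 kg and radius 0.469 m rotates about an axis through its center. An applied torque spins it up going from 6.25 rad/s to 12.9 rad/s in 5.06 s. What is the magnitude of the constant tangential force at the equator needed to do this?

F ≈ 7.05 N

I = (2/5)MR² = (2/5)(28.6)(0.469)² = 2.516 kg·m².
α = Δω/Δt = (12.9 − 6.25)/5.06 = 1.314 rad/s².
The required torque is τ = Iα = (2.516)(1.314) = 3.307 N·m.
A tangential force at the equator gives τ = FR, so F = τ/R = 3.307/0.469 = 7.051 N.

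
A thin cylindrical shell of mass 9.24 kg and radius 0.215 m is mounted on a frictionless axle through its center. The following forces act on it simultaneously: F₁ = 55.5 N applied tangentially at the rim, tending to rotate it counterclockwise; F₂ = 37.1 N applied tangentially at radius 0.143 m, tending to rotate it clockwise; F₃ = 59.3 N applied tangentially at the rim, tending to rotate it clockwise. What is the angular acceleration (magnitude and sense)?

I = MR² = (9.24)(0.215)² = 0.4271 kg·m².
Taking counterclockwise as positive: τ₁ = +(55.5)(0.215) = +11.93 N·m; τ₂ = −(37.1)(0.143) = −5.305 N·m; τ₃ = −(59.3)(0.215) = −12.75 N·m.
Net torque τ = -6.122 N·m.
α = τ/I = -6.122/0.4271 = -14.33 rad/s².

α ≈ 14.3 rad/s², clockwise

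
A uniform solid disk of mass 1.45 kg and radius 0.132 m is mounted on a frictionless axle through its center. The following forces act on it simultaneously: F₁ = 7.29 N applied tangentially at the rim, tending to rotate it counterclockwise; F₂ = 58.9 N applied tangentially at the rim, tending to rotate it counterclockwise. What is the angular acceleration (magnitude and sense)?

α ≈ 692 rad/s², counterclockwise

I = ½MR² = (1/2)(1.45)(0.132)² = 0.01263 kg·m².
Taking counterclockwise as positive: τ₁ = +(7.29)(0.132) = +0.9623 N·m; τ₂ = +(58.9)(0.132) = +7.775 N·m.
Net torque τ = 8.737 N·m.
α = τ/I = 8.737/0.01263 = 691.6 rad/s².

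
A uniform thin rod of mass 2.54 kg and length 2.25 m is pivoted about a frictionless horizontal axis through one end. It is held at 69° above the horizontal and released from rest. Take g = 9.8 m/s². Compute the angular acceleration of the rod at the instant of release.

α ≈ 2.34 rad/s²

About the pivot, I = (1/3)ML² = (1/3)(2.54)(2.25)² = 4.286 kg·m².
The weight acts at the center, a distance L/2 = 1.125 m from the pivot; τ = Mg(L/2) cos 69° = 10.04 N·m.
α = τ/I = 10.04/4.286 = 2.341 rad/s².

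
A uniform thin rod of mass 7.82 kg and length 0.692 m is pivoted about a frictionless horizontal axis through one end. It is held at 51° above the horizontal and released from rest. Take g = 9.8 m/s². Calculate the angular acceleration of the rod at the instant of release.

α ≈ 13.4 rad/s²

About the pivot, I = (1/3)ML² = (1/3)(7.82)(0.692)² = 1.248 kg·m².
The weight acts at the center, a distance L/2 = 0.3460 m from the pivot; τ = Mg(L/2) cos 51° = 16.69 N·m.
α = τ/I = 16.69/1.248 = 13.37 rad/s².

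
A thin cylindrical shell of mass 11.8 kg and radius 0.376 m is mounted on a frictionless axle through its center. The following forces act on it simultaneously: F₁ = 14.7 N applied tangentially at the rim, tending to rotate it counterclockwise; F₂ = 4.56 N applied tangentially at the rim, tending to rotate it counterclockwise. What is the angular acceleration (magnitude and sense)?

α ≈ 4.34 rad/s², counterclockwise

I = MR² = (11.8)(0.376)² = 1.668 kg·m².
Taking counterclockwise as positive: τ₁ = +(14.7)(0.376) = +5.527 N·m; τ₂ = +(4.56)(0.376) = +1.715 N·m.
Net torque τ = 7.242 N·m.
α = τ/I = 7.242/1.668 = 4.341 rad/s².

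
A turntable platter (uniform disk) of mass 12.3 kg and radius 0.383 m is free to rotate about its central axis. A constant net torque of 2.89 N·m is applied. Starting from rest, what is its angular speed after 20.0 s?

I = ½MR² = (1/2)(12.3)(0.383)² = 0.9021 kg·m².
α = τ/I = 2.89/0.9021 = 3.204 rad/s².
ω = ω₀ + αt = 0 + (3.204)(20.0) = 64.07 rad/s.

ω ≈ 64.1 rad/s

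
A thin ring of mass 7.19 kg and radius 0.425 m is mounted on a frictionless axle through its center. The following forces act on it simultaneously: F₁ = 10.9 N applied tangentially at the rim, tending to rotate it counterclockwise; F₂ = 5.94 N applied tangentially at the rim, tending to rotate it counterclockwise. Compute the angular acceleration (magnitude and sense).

α ≈ 5.51 rad/s², counterclockwise

I = MR² = (7.19)(0.425)² = 1.299 kg·m².
Taking counterclockwise as positive: τ₁ = +(10.9)(0.425) = +4.633 N·m; τ₂ = +(5.94)(0.425) = +2.525 N·m.
Net torque τ = 7.157 N·m.
α = τ/I = 7.157/1.299 = 5.511 rad/s².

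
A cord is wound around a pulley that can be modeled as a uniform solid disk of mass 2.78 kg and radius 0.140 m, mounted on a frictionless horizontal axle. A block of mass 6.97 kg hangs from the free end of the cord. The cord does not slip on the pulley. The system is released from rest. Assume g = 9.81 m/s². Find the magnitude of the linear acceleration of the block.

I = ½MR² = (1/2)(2.78)(0.140)² = 0.02724 kg·m².
Block: mg − T = ma. Pulley: TR = Iα. No-slip: a = αR, so T = (I/R²)a = 1.390·a.
Then mg = (m + 1.390)a, so a = (6.97)(9.81)/(6.97 + 1.390) = 8.179 m/s².

a ≈ 8.18 m/s²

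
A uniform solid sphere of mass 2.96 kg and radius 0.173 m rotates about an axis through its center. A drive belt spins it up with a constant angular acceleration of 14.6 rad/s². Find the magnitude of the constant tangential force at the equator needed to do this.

F ≈ 2.99 N

I = (2/5)MR² = (2/5)(2.96)(0.173)² = 0.03544 kg·m².
The required torque is τ = Iα = (0.03544)(14.60) = 0.5174 N·m.
A tangential force at the equator gives τ = FR, so F = τ/R = 0.5174/0.173 = 2.991 N.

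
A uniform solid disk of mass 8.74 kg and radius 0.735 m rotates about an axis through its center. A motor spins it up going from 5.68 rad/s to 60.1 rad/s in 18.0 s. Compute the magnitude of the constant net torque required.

I = ½MR² = (1/2)(8.74)(0.735)² = 2.361 kg·m².
α = Δω/Δt = (60.1 − 5.68)/18.0 = 3.023 rad/s².
τ = Iα = (2.361)(3.023) = 7.137 N·m.

τ ≈ 7.14 N·m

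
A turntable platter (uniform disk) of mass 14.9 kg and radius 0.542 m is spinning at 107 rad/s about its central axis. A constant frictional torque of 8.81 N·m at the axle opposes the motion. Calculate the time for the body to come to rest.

I = ½MR² = (1/2)(14.9)(0.542)² = 2.189 kg·m².
The net torque has magnitude 8.81 N·m, opposing ω.
|α| = τ/I = 8.810/2.189 = 4.026 rad/s² (deceleration).
0 = ω₀ − |α|t ⇒ t = ω₀/|α| = 107/4.026 = 26.58 s.

t ≈ 26.6 s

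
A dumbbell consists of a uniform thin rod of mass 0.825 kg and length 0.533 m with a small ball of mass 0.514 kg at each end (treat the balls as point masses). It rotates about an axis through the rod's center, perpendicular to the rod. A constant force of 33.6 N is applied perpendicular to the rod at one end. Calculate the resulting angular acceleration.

α ≈ 96.8 rad/s²

I_rod = (1/12)ML² = (1/12)(0.825)(0.533)² = 0.01953 kg·m².
I_balls = 2·m·(L/2)² = 2(0.514)(0.2665)² = 0.07301 kg·m².
Total I = 0.09254 kg·m².
τ = F·(L/2) = (33.6)(0.267) = 8.954 N·m.
α = τ/I = 8.954/0.09254 = 96.76 rad/s².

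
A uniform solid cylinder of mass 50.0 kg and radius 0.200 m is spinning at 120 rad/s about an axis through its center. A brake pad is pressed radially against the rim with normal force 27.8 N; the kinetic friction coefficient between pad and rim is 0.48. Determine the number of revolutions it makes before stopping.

I = ½MR² = (1/2)(50.0)(0.200)² = 1.000 kg·m².
Friction force f = μN = (0.48)(27.8) = 13.34 N at the rim; torque magnitude τ = fR = 2.669 N·m, opposing ω.
|α| = τ/I = 2.669/1.000 = 2.669 rad/s² (deceleration).
ω² = ω₀² − 2|α|θ with ω = 0 ⇒ θ = ω₀²/(2|α|) = 2698 rad = 429.4 rev.

≈ 429 revolutions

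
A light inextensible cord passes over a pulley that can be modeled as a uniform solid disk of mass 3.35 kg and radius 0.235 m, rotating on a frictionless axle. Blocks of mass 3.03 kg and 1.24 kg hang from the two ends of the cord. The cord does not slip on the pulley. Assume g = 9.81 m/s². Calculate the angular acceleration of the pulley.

α ≈ 12.6 rad/s²

I = ½MR² = (1/2)(3.35)(0.235)² = 0.09250 kg·m².
Heavier block: m₁g − T₁ = m₁a. Lighter block: T₂ − m₂g = m₂a.
Pulley: (T₁ − T₂)R = Iα = I(a/R), so T₁ − T₂ = (I/R²)a = (1/2)M_p a = 1.675·a.
Adding the three: (m₁ − m₂)g = (m₁ + m₂ + 1.675)a, so a = (3.03 − 1.24)(9.81)/(3.03 + 1.24 + 1.675) = 2.954 m/s².
α = a/R = 2.954/0.235 = 12.57 rad/s².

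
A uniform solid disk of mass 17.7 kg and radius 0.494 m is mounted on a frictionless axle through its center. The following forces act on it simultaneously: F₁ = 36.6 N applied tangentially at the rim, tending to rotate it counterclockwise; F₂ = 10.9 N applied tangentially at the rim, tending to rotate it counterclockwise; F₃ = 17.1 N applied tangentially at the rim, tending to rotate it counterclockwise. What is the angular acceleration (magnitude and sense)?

α ≈ 14.8 rad/s², counterclockwise

I = ½MR² = (1/2)(17.7)(0.494)² = 2.160 kg·m².
Taking counterclockwise as positive: τ₁ = +(36.6)(0.494) = +18.08 N·m; τ₂ = +(10.9)(0.494) = +5.385 N·m; τ₃ = +(17.1)(0.494) = +8.447 N·m.
Net torque τ = 31.91 N·m.
α = τ/I = 31.91/2.160 = 14.78 rad/s².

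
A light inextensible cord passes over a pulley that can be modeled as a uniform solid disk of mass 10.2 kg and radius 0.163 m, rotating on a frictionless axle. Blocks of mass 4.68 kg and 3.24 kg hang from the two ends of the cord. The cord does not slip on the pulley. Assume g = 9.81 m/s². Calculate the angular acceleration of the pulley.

I = ½MR² = (1/2)(10.2)(0.163)² = 0.1355 kg·m².
Heavier block: m₁g − T₁ = m₁a. Lighter block: T₂ − m₂g = m₂a.
Pulley: (T₁ − T₂)R = Iα = I(a/R), so T₁ − T₂ = (I/R²)a = (1/2)M_p a = 5.100·a.
Adding the three: (m₁ − m₂)g = (m₁ + m₂ + 5.100)a, so a = (4.68 − 3.24)(9.81)/(4.68 + 3.24 + 5.100) = 1.085 m/s².
α = a/R = 1.085/0.163 = 6.656 rad/s².

α ≈ 6.66 rad/s²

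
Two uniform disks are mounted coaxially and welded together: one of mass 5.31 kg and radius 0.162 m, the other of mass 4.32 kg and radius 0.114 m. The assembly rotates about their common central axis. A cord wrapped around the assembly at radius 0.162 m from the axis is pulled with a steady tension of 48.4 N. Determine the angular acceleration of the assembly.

I = ½M₁R₁² + ½M₂R₂² = ½(5.31)(0.162)² + ½(4.32)(0.114)² = 0.09775 kg·m².
τ = F r = (48.4)(0.162) = 7.841 N·m.
α = τ/I = 7.841/0.09775 = 80.21 rad/s².

α ≈ 80.2 rad/s²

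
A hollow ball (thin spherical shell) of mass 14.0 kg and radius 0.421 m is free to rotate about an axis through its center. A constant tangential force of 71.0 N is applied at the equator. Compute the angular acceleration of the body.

I = (2/3)MR² = (2/3)(14.0)(0.421)² = 1.654 kg·m².
τ = F R = (71.0)(0.421) = 29.89 N·m.
Newton's second law for rotation, τ = Iα, gives α = τ/I = 29.89/1.654 = 18.07 rad/s².

α ≈ 18.1 rad/s²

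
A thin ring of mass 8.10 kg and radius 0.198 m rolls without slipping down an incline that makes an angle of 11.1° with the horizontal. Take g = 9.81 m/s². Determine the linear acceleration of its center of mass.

a ≈ 0.944 m/s²

Translation along the incline: Mg sinθ − f = Ma.
Rotation about the center: fR = Iα with I = MR². No-slip gives a = αR, so f = (I/R²)a = M a.
Substituting: Mg sinθ = (1 + 1.000)Ma, so a = g sinθ/(1 + 1.000) = (9.81) sin 11.1° / 2.000 = 0.9443 m/s².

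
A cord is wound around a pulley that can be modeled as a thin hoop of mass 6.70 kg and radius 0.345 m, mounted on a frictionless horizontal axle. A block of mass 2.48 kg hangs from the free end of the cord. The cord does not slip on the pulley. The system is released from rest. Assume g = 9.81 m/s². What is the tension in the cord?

T ≈ 17.8 N

I = MR² = (6.70)(0.345)² = 0.7975 kg·m².
Block: mg − T = ma. Pulley: TR = Iα. No-slip: a = αR, so T = (I/R²)a = 6.700·a.
Then mg = (m + 6.700)a, so a = (2.48)(9.81)/(2.48 + 6.700) = 2.650 m/s².
T = 6.700·a = 17.76 N.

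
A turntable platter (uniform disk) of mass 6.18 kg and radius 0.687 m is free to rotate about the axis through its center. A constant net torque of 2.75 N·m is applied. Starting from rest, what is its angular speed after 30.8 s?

I = ½MR² = (1/2)(6.18)(0.687)² = 1.458 kg·m².
α = τ/I = 2.75/1.458 = 1.886 rad/s².
ω = ω₀ + αt = 0 + (1.886)(30.8) = 58.08 rad/s.

ω ≈ 58.1 rad/s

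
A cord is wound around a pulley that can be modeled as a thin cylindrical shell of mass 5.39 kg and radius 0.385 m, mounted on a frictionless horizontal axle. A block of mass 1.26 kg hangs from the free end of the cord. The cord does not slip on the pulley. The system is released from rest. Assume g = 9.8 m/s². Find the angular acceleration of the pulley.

α ≈ 4.82 rad/s²

I = MR² = (5.39)(0.385)² = 0.7989 kg·m².
Block: mg − T = ma. Pulley: TR = Iα. No-slip: a = αR, so T = (I/R²)a = 5.390·a.
Then mg = (m + 5.390)a, so a = (1.26)(9.8)/(1.26 + 5.390) = 1.857 m/s².
α = a/R = 1.857/0.385 = 4.823 rad/s².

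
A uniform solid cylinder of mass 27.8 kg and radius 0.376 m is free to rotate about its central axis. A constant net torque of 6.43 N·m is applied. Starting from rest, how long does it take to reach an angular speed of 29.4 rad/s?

I = ½MR² = (1/2)(27.8)(0.376)² = 1.965 kg·m².
α = τ/I = 6.43/1.965 = 3.272 rad/s².
ω = αt ⇒ t = ω/α = 29.4/3.272 = 8.985 s.

t ≈ 8.99 s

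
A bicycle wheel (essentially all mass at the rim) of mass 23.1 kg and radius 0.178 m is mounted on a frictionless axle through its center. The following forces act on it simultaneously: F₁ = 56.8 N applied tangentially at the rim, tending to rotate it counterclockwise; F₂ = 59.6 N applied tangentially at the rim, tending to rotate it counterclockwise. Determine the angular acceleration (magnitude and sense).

α ≈ 28.3 rad/s², counterclockwise

I = MR² = (23.1)(0.178)² = 0.7319 kg·m².
Taking counterclockwise as positive: τ₁ = +(56.8)(0.178) = +10.11 N·m; τ₂ = +(59.6)(0.178) = +10.61 N·m.
Net torque τ = 20.72 N·m.
α = τ/I = 20.72/0.7319 = 28.31 rad/s².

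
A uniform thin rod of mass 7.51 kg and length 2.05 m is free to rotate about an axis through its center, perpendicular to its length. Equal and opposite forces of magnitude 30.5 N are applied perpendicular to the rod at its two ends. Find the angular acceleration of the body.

I = (1/12)ML² = (1/12)(7.51)(2.05)² = 2.630 kg·m².
The couple gives τ = F·(L/2) + F·(L/2) = F L = (30.5)(2.05) = 62.52 N·m.
Newton's second law for rotation, τ = Iα, gives α = τ/I = 62.52/2.630 = 23.77 rad/s².

α ≈ 23.8 rad/s²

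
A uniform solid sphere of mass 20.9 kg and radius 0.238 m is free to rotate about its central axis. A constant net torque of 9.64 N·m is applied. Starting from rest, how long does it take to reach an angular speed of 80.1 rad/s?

t ≈ 3.93 s

I = (2/5)MR² = (2/5)(20.9)(0.238)² = 0.4735 kg·m².
α = τ/I = 9.64/0.4735 = 20.36 rad/s².
ω = αt ⇒ t = ω/α = 80.1/20.36 = 3.935 s.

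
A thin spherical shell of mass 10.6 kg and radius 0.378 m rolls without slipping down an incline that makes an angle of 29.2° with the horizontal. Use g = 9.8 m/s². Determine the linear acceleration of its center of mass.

a ≈ 2.87 m/s²

Translation along the incline: Mg sinθ − f = Ma.
Rotation about the center: fR = Iα with I = (2/3)MR². No-slip gives a = αR, so f = (I/R²)a = (2/3)M a.
Substituting: Mg sinθ = (1 + 0.6667)Ma, so a = g sinθ/(1 + 0.6667) = (9.8) sin 29.2° / 1.667 = 2.869 m/s².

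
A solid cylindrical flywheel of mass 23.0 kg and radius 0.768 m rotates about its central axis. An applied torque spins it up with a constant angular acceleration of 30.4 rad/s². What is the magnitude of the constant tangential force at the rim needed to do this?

F ≈ 268 N

I = ½MR² = (1/2)(23.0)(0.768)² = 6.783 kg·m².
The required torque is τ = Iα = (6.783)(30.40) = 206.2 N·m.
A tangential force at the rim gives τ = FR, so F = τ/R = 206.2/0.768 = 268.5 N.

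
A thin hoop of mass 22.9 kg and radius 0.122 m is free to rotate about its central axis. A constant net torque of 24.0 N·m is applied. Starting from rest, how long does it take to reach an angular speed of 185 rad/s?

t ≈ 2.63 s

I = MR² = (22.9)(0.122)² = 0.3408 kg·m².
α = τ/I = 24.0/0.3408 = 70.41 rad/s².
ω = αt ⇒ t = ω/α = 185/70.41 = 2.627 s.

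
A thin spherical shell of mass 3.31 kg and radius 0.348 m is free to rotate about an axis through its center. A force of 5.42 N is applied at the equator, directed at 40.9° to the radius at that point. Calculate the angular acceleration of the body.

I = (2/3)MR² = (2/3)(3.31)(0.348)² = 0.2672 kg·m².
Only the tangential component produces torque: τ = F R sinθ = (5.42)(0.348) sin 40.9° = 1.235 N·m.
Newton's second law for rotation, τ = Iα, gives α = τ/I = 1.235/0.2672 = 4.621 rad/s².

α ≈ 4.62 rad/s²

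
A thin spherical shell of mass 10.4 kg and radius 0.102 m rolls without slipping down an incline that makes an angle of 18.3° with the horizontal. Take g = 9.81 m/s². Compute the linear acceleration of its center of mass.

Translation along the incline: Mg sinθ − f = Ma.
Rotation about the center: fR = Iα with I = (2/3)MR². No-slip gives a = αR, so f = (I/R²)a = (2/3)M a.
Substituting: Mg sinθ = (1 + 0.6667)Ma, so a = g sinθ/(1 + 0.6667) = (9.81) sin 18.3° / 1.667 = 1.848 m/s².

a ≈ 1.85 m/s²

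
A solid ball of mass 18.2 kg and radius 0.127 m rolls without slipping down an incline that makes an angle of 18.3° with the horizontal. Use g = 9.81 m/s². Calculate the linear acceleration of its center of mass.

a ≈ 2.20 m/s²

Translation along the incline: Mg sinθ − f = Ma.
Rotation about the center: fR = Iα with I = (2/5)MR². No-slip gives a = αR, so f = (I/R²)a = (2/5)M a.
Substituting: Mg sinθ = (1 + 0.4000)Ma, so a = g sinθ/(1 + 0.4000) = (9.81) sin 18.3° / 1.400 = 2.200 m/s².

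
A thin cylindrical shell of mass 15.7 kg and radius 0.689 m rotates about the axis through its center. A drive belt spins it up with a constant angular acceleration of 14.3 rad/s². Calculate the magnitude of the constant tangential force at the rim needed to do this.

I = MR² = (15.7)(0.689)² = 7.453 kg·m².
The required torque is τ = Iα = (7.453)(14.30) = 106.6 N·m.
A tangential force at the rim gives τ = FR, so F = τ/R = 106.6/0.689 = 154.7 N.

F ≈ 155 N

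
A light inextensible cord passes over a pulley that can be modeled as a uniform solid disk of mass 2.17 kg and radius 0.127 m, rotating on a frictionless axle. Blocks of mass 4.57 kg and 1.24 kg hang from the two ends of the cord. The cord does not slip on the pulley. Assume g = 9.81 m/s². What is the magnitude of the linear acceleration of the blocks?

I = ½MR² = (1/2)(2.17)(0.127)² = 0.01750 kg·m².
Heavier block: m₁g − T₁ = m₁a. Lighter block: T₂ − m₂g = m₂a.
Pulley: (T₁ − T₂)R = Iα = I(a/R), so T₁ − T₂ = (I/R²)a = (1/2)M_p a = 1.085·a.
Adding the three: (m₁ − m₂)g = (m₁ + m₂ + 1.085)a, so a = (4.57 − 1.24)(9.81)/(4.57 + 1.24 + 1.085) = 4.738 m/s².

a ≈ 4.74 m/s²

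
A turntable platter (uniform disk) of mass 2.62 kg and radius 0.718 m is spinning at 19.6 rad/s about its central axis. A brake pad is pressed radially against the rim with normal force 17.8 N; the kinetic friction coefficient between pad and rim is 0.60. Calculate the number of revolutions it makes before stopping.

I = ½MR² = (1/2)(2.62)(0.718)² = 0.6753 kg·m².
Friction force f = μN = (0.60)(17.8) = 10.68 N at the rim; torque magnitude τ = fR = 7.668 N·m, opposing ω.
|α| = τ/I = 7.668/0.6753 = 11.35 rad/s² (deceleration).
ω² = ω₀² − 2|α|θ with ω = 0 ⇒ θ = ω₀²/(2|α|) = 16.92 rad = 2.692 rev.

≈ 2.69 revolutions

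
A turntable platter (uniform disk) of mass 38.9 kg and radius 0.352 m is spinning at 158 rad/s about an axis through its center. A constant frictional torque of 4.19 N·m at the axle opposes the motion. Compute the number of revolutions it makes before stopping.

≈ 1140 revolutions

I = ½MR² = (1/2)(38.9)(0.352)² = 2.410 kg·m².
The net torque has magnitude 4.19 N·m, opposing ω.
|α| = τ/I = 4.190/2.410 = 1.739 rad/s² (deceleration).
ω² = ω₀² − 2|α|θ with ω = 0 ⇒ θ = ω₀²/(2|α|) = 7179 rad = 1143 rev.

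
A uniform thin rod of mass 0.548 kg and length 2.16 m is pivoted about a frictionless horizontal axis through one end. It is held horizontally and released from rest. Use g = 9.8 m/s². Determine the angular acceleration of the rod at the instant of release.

About the pivot, I = (1/3)ML² = (1/3)(0.548)(2.16)² = 0.8522 kg·m².
The weight acts at the center, a distance L/2 = 1.080 m from the pivot; τ = Mg(L/2) = 5.800 N·m.
α = τ/I = 5.800/0.8522 = 6.806 rad/s².

α ≈ 6.81 rad/s²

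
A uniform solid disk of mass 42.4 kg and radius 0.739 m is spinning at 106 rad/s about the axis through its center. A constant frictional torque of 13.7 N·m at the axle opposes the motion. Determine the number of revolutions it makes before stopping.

≈ 756 revolutions

I = ½MR² = (1/2)(42.4)(0.739)² = 11.58 kg·m².
The net torque has magnitude 13.7 N·m, opposing ω.
|α| = τ/I = 13.70/11.58 = 1.183 rad/s² (deceleration).
ω² = ω₀² − 2|α|θ with ω = 0 ⇒ θ = ω₀²/(2|α|) = 4748 rad = 755.6 rev.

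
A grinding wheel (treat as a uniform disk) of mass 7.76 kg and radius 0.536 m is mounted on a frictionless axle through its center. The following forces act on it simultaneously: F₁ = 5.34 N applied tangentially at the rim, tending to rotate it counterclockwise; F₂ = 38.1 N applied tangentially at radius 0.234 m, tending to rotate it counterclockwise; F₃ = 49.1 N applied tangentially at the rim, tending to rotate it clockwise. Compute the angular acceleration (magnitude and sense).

α ≈ 13.0 rad/s², clockwise

I = ½MR² = (1/2)(7.76)(0.536)² = 1.115 kg·m².
Taking counterclockwise as positive: τ₁ = +(5.34)(0.536) = +2.862 N·m; τ₂ = +(38.1)(0.234) = +8.915 N·m; τ₃ = −(49.1)(0.536) = −26.32 N·m.
Net torque τ = -14.54 N·m.
α = τ/I = -14.54/1.115 = -13.04 rad/s².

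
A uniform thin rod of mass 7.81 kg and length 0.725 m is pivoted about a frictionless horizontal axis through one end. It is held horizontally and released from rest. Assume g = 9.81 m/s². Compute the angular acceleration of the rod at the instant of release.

α ≈ 20.3 rad/s²

About the pivot, I = (1/3)ML² = (1/3)(7.81)(0.725)² = 1.368 kg·m².
The weight acts at the center, a distance L/2 = 0.3625 m from the pivot; τ = Mg(L/2) = 27.77 N·m.
α = τ/I = 27.77/1.368 = 20.30 rad/s².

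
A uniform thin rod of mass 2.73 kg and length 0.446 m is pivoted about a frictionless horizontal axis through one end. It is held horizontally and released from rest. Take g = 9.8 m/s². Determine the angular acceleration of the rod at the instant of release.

About the pivot, I = (1/3)ML² = (1/3)(2.73)(0.446)² = 0.1810 kg·m².
The weight acts at the center, a distance L/2 = 0.2230 m from the pivot; τ = Mg(L/2) = 5.966 N·m.
α = τ/I = 5.966/0.1810 = 32.96 rad/s².

α ≈ 33.0 rad/s²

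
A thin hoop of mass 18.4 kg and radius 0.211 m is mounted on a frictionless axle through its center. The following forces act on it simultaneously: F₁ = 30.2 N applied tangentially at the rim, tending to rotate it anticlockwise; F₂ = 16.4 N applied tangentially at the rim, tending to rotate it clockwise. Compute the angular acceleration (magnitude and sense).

I = MR² = (18.4)(0.211)² = 0.8192 kg·m².
Taking anticlockwise as positive: τ₁ = +(30.2)(0.211) = +6.372 N·m; τ₂ = −(16.4)(0.211) = −3.460 N·m.
Net torque τ = 2.912 N·m.
α = τ/I = 2.912/0.8192 = 3.555 rad/s².

α ≈ 3.55 rad/s², anticlockwise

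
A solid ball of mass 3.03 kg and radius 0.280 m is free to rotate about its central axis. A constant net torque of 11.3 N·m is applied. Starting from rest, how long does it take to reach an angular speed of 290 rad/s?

t ≈ 2.44 s

I = (2/5)MR² = (2/5)(3.03)(0.280)² = 0.09502 kg·m².
α = τ/I = 11.3/0.09502 = 118.9 rad/s².
ω = αt ⇒ t = ω/α = 290/118.9 = 2.439 s.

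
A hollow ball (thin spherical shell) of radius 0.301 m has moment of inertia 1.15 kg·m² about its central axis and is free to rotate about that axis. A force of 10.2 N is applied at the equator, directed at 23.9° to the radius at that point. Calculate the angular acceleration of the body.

Only the tangential component produces torque: τ = F R sinθ = (10.2)(0.301) sin 23.9° = 1.244 N·m.
From τ = Iα: α = 1.244/1.150 = 1.082 rad/s².

α ≈ 1.08 rad/s²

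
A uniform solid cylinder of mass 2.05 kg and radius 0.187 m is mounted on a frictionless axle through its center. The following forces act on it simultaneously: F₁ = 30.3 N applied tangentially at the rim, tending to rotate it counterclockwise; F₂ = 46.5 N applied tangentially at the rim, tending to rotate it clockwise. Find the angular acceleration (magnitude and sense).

α ≈ 84.5 rad/s², clockwise

I = ½MR² = (1/2)(2.05)(0.187)² = 0.03584 kg·m².
Taking counterclockwise as positive: τ₁ = +(30.3)(0.187) = +5.666 N·m; τ₂ = −(46.5)(0.187) = −8.695 N·m.
Net torque τ = -3.029 N·m.
α = τ/I = -3.029/0.03584 = -84.52 rad/s².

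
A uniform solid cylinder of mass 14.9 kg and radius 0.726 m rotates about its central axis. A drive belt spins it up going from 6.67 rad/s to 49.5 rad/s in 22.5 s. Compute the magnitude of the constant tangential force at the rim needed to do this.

I = ½MR² = (1/2)(14.9)(0.726)² = 3.927 kg·m².
α = Δω/Δt = (49.5 − 6.67)/22.5 = 1.904 rad/s².
The required torque is τ = Iα = (3.927)(1.904) = 7.475 N·m.
A tangential force at the rim gives τ = FR, so F = τ/R = 7.475/0.726 = 10.30 N.

F ≈ 10.3 N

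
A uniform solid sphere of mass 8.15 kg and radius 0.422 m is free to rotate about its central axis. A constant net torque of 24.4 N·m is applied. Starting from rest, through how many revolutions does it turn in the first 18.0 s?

≈ 1080 revolutions

I = (2/5)MR² = (2/5)(8.15)(0.422)² = 0.5806 kg·m².
α = τ/I = 24.4/0.5806 = 42.03 rad/s².
θ = ½αt² = ½(42.03)(18.0)² = 6809 rad.
Revolutions = θ/(2π) = 1084.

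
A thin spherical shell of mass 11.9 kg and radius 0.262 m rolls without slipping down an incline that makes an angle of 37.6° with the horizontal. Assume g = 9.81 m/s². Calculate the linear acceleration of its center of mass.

a ≈ 3.59 m/s²

Translation along the incline: Mg sinθ − f = Ma.
Rotation about the center: fR = Iα with I = (2/3)MR². No-slip gives a = αR, so f = (I/R²)a = (2/3)M a.
Substituting: Mg sinθ = (1 + 0.6667)Ma, so a = g sinθ/(1 + 0.6667) = (9.81) sin 37.6° / 1.667 = 3.591 m/s².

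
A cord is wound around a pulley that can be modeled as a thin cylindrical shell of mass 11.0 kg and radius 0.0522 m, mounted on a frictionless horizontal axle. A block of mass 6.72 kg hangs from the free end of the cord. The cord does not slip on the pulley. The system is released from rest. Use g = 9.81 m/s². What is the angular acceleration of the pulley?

I = MR² = (11.0)(0.0522)² = 0.02997 kg·m².
Block: mg − T = ma. Pulley: TR = Iα. No-slip: a = αR, so T = (I/R²)a = 11.00·a.
Then mg = (m + 11.00)a, so a = (6.72)(9.81)/(6.72 + 11.00) = 3.720 m/s².
α = a/R = 3.720/0.0522 = 71.27 rad/s².

α ≈ 71.3 rad/s²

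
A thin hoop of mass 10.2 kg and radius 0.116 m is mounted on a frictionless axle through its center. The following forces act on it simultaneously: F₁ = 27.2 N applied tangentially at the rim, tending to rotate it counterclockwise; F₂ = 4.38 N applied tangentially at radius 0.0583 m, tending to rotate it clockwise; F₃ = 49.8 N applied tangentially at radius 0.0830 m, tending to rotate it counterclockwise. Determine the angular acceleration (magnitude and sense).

I = MR² = (10.2)(0.116)² = 0.1373 kg·m².
Taking counterclockwise as positive: τ₁ = +(27.2)(0.116) = +3.155 N·m; τ₂ = −(4.38)(0.0583) = −0.2554 N·m; τ₃ = +(49.8)(0.0830) = +4.133 N·m.
Net torque τ = 7.033 N·m.
α = τ/I = 7.033/0.1373 = 51.24 rad/s².

α ≈ 51.2 rad/s², counterclockwise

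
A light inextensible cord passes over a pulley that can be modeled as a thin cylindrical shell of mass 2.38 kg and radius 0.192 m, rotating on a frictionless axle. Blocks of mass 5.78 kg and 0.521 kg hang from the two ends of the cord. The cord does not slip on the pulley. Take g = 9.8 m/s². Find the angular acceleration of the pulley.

I = MR² = (2.38)(0.192)² = 0.08774 kg·m².
Heavier block: m₁g − T₁ = m₁a. Lighter block: T₂ − m₂g = m₂a.
Pulley: (T₁ − T₂)R = Iα = I(a/R), so T₁ − T₂ = (I/R²)a = 1·M_p a = 2.380·a.
Adding the three: (m₁ − m₂)g = (m₁ + m₂ + 2.380)a, so a = (5.78 − 0.521)(9.8)/(5.78 + 0.521 + 2.380) = 5.937 m/s².
α = a/R = 5.937/0.192 = 30.92 rad/s².

α ≈ 30.9 rad/s²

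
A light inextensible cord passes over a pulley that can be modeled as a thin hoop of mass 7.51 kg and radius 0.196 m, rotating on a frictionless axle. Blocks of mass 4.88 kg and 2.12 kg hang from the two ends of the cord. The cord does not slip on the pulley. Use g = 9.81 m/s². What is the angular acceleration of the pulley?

I = MR² = (7.51)(0.196)² = 0.2885 kg·m².
Heavier block: m₁g − T₁ = m₁a. Lighter block: T₂ − m₂g = m₂a.
Pulley: (T₁ − T₂)R = Iα = I(a/R), so T₁ − T₂ = (I/R²)a = 1·M_p a = 7.510·a.
Adding the three: (m₁ − m₂)g = (m₁ + m₂ + 7.510)a, so a = (4.88 − 2.12)(9.81)/(4.88 + 2.12 + 7.510) = 1.866 m/s².
α = a/R = 1.866/0.196 = 9.520 rad/s².

α ≈ 9.52 rad/s²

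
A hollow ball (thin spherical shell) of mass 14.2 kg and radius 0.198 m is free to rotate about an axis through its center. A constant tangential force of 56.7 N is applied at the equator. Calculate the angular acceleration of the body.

I = (2/3)MR² = (2/3)(14.2)(0.198)² = 0.3711 kg·m².
τ = F R = (56.7)(0.198) = 11.23 N·m.
From τ = Iα: α = 11.23/0.3711 = 30.25 rad/s².

α ≈ 30.2 rad/s²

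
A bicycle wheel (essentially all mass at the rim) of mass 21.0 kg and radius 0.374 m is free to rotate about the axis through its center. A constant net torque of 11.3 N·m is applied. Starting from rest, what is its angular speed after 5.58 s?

ω ≈ 21.5 rad/s

I = MR² = (21.0)(0.374)² = 2.937 kg·m².
α = τ/I = 11.3/2.937 = 3.847 rad/s².
ω = ω₀ + αt = 0 + (3.847)(5.58) = 21.47 rad/s.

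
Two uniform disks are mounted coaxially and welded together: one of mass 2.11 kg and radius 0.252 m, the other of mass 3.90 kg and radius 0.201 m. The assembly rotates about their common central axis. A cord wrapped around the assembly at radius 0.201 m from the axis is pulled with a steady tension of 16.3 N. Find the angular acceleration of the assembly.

α ≈ 22.5 rad/s²

I = ½M₁R₁² + ½M₂R₂² = ½(2.11)(0.252)² + ½(3.90)(0.201)² = 0.1458 kg·m².
τ = F r = (16.3)(0.201) = 3.276 N·m.
α = τ/I = 3.276/0.1458 = 22.47 rad/s².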